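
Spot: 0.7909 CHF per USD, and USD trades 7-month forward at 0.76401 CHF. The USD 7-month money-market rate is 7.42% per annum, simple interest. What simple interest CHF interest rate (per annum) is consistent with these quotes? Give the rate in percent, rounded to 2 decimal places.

1.34%

T = 7/12 years.
F/S = 0.76401/0.7909 = 0.9660008 = (growth of CHF) / (growth of USD).
The USD side grows by 1 + 0.0742×7/12 = 1.0432833.
Hence g_CHF = 1.0078125.
r = (1.0078125 − 1)/(7/12) = 0.013393 → 1.34%.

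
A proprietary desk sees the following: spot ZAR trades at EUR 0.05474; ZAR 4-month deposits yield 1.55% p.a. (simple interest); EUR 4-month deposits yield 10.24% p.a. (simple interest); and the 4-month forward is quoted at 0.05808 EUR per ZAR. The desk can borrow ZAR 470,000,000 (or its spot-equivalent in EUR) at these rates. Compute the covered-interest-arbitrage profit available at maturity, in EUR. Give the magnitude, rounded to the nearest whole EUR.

T = 4/12 years.
Invest the ZAR and cover forward: 470,000,000 × 1.0051666667 × 0.05808 = EUR 27,438,637.60.
Convert at spot and invest in EUR: 470,000,000 × 0.05474 × 1.0341333333 = EUR 26,605,975.57.
The quoted forward overvalues ZAR, so borrow EUR, buy ZAR at spot, deposit the ZAR at 1.55%, and sell the proceeds forward at 0.05808.
The gap between the two covered legs is EUR 832,662.

EUR 832,662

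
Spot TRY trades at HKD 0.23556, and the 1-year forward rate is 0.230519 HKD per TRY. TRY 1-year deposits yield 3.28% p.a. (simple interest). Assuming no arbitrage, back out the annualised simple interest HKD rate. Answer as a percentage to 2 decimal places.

T = 1 year.
CIP gives F = S · g_HKD/g_TRY, so g_HKD/g_TRY = 0.230519/0.23556 = 0.9785999.
TRY growth factor: 1 + 0.0328×1 = 1.032800.
So the HKD growth factor = 1.010698.
r = (1.010698 − 1)/1 = 0.010698 → 1.07%.

1.07%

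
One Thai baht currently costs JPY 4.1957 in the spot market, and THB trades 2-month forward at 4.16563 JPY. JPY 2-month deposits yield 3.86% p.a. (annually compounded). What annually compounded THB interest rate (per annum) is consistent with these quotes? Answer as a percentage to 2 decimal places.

8.44%

T = 2/12 years.
CIP gives F = S · g_JPY/g_THB, so g_JPY/g_THB = 4.16563/4.1957 = 0.9928331.
The JPY side grows by (1 + 0.0386)^(2/12) = 1.0063322.
That pins the THB growth at 1.0135965.
Annualise: 1.0135965^(12/2) − 1 = 0.084403 = 8.44%.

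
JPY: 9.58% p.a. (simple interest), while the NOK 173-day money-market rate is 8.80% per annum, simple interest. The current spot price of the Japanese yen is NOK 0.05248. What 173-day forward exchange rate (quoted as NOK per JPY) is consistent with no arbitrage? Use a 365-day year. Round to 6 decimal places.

0.052294

T = 173/365 years.
NOK accumulates by 1 + 0.0880×173/365 = 1.0417096.
Growth of 1 JPY over T: 1 + 0.0958×173/365 = 1.0454066.
CIP: F = S · (grow NOK)/(grow JPY) = 0.05248 × 1.0417096/1.0454066 = 0.05229441 NOK per JPY.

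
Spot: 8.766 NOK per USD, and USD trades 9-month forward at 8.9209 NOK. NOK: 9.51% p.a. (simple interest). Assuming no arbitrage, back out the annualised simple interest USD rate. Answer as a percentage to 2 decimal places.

T = 9/12 years.
CIP gives F = S · g_NOK/g_USD, so g_NOK/g_USD = 8.9209/8.766 = 1.0176705.
NOK growth factor: 1 + 0.0951×9/12 = 1.071325.
So the USD growth factor = 1.0527229.
(1.0527229 − 1)/T = 0.070297, i.e. 7.03%.

7.03%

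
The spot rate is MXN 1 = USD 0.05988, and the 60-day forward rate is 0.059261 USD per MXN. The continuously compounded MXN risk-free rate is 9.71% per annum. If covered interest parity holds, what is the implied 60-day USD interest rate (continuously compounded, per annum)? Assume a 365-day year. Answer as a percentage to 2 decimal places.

3.39%

T = 60/365 years.
F/S = 0.059261/0.05988 = 0.9896627 = (growth of USD) / (growth of MXN).
The MXN side grows by e^(0.0971×60/365) = 1.0160897.
So the USD growth factor = 1.0055861.
Take logs: ln 1.0055861 / (60/365) = 0.033888, so 3.39%.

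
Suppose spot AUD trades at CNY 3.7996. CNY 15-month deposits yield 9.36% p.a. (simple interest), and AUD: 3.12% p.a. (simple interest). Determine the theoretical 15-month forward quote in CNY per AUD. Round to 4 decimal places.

T = 15/12 years.
CNY accumulates by 1 + 0.0936×15/12 = 1.117000.
Growth of 1 AUD over T: 1 + 0.0312×15/12 = 1.039000.
CIP: F = S · (grow CNY)/(grow AUD) = 3.7996 × 1.117000/1.039000 = 4.084844 CNY per AUD.

4.0848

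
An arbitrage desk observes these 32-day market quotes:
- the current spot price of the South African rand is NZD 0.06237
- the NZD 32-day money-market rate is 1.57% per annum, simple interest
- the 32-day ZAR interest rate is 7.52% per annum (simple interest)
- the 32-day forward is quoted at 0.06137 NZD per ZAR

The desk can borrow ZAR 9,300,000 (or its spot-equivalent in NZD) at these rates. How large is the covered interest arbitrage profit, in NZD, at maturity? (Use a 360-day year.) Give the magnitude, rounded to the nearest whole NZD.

NZD 6,294

T = 32/360 years.
Route A — deposit ZAR, sell forward: 9,300,000 × 1.00668444 × 0.06137 = NZD 574,556.08.
Route B — convert at spot, deposit NZD: 9,300,000 × 0.06237 × 1.00139556 = NZD 580,850.48.
The quoted forward undervalues ZAR, so borrow ZAR, convert to NZD at spot, deposit the NZD at 1.57%, and buy ZAR forward at 0.06137 to cover the loan.
Profit = 580,850.48 − 574,556.08 = NZD 6,294.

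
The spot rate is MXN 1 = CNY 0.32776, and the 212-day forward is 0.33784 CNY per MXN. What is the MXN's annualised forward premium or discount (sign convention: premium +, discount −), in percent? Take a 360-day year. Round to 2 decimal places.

+5.22%

T = 212/360 years.
MXN trades forward at +3.07542% vs spot over the period.
Annualise by dividing by T: 0.0307542 / (212/360) = 0.052224 → 5.22%.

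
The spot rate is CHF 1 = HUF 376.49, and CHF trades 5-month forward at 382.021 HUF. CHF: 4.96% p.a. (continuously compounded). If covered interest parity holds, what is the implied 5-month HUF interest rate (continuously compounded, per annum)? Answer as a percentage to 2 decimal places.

T = 5/12 years.
By CIP, F/S equals the HUF-to-CHF growth ratio: 382.021/376.49 = 1.0146910.
CHF growth factor: e^(0.0496×5/12) = 1.0208817.
Hence g_HUF = 1.0358795.
Take logs: ln 1.0358795 / (5/12) = 0.084602, so 8.46%.

8.46%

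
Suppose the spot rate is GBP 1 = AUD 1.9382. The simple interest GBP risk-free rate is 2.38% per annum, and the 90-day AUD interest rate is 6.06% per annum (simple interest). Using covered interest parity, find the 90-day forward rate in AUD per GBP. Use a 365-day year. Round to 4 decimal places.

T = 90/365 years.
AUD growth factor: 1 + 0.0606×90/365 = 1.0149425.
GBP accumulates by 1 + 0.0238×90/365 = 1.0058685.
Forward (AUD per GBP) = 1.9382 × 1.0149425 / 1.0058685 = 1.955685.

1.9557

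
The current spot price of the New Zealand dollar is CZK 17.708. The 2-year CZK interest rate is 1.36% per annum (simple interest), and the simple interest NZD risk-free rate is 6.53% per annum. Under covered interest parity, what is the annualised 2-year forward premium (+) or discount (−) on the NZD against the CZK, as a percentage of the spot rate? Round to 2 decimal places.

-4.57%

T = 2 years.
F = S · g_CZK/g_NZD = 17.708 × 1.027200/1.130600 = 16.088500.
(F − S)/S ÷ T = (16.088500 − 17.708)/17.708/2 = -0.045728 → -4.57%.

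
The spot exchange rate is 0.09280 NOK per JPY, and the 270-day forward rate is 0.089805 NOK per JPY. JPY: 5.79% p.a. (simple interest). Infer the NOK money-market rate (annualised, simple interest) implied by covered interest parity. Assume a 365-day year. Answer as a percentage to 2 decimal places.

1.24%

T = 270/365 years.
By CIP, F/S equals the NOK-to-JPY growth ratio: 0.089805/0.0928 = 0.9677263.
JPY growth factor: 1 + 0.0579×270/365 = 1.0428301.
So the NOK growth factor = 1.0091741.
(1.0091741 − 1)/T = 0.012402, i.e. 1.24%.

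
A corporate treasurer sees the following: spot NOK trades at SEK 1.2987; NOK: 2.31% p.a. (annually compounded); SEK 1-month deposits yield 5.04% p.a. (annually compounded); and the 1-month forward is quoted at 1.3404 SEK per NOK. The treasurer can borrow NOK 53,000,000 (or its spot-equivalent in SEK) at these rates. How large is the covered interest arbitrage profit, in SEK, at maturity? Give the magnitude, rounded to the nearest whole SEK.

SEK 2,062,807

T = 1/12 years.
Invest the NOK and cover forward: 53,000,000 × 1.0019049149 × 1.3404 = SEK 71,176,527.44.
Convert at spot and invest in SEK: 53,000,000 × 1.2987 × 1.0041059936 = SEK 69,113,720.06.
The quoted forward overvalues NOK, so borrow SEK, buy NOK at spot, deposit the NOK at 2.31%, and sell the proceeds forward at 1.3404.
Profit = 71,176,527.44 − 69,113,720.06 = SEK 2,062,807.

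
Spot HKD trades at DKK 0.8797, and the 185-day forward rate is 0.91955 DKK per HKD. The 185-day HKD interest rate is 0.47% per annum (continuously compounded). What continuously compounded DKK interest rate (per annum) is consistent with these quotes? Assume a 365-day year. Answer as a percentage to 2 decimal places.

T = 185/365 years.
CIP gives F = S · g_DKK/g_HKD, so g_DKK/g_HKD = 0.91955/0.8797 = 1.0452995.
The HKD side grows by e^(0.0047×185/365) = 1.002385.
That pins the DKK growth at 1.0477925.
r = ln(1.0477925)/(185/365) = 0.092109 → 9.21%.

9.21%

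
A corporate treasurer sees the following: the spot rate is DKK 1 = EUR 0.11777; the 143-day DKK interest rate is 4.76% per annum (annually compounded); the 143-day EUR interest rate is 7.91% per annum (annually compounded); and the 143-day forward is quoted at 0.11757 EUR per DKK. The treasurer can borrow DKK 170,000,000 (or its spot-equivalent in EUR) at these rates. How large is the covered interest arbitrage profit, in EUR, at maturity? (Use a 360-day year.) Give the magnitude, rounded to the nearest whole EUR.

T = 143/360 years.
Keep in DKK, deliver into the forward: 170,000,000·1.0186432163·0.11757 = EUR 20,359,520.10.
Swap to EUR now, deposit: 170,000,000·0.11777·1.030701336 = EUR 20,635,568.38.
The quoted forward undervalues DKK, so borrow DKK, convert to EUR at spot, deposit the EUR at 7.91%, and buy DKK forward at 0.11757 to cover the loan.
Profit = 20,635,568.38 − 20,359,520.10 = EUR 276,048.

EUR 276,048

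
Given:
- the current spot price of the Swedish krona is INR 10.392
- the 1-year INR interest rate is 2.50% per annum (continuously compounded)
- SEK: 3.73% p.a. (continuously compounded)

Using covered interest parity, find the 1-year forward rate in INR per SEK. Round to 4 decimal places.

T = 1 year.
INR accumulates by e^(0.0250×1) = 1.02531512.
SEK growth factor: e^(0.0373×1) = 1.03800438.
CIP: F = S · (grow INR)/(grow SEK) = 10.392 × 1.02531512/1.03800438 = 10.264961 INR per SEK.

10.2650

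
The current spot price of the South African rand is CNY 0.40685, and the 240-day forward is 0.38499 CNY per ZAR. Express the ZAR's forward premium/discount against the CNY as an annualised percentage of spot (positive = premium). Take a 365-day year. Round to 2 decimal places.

T = 240/365 years.
ZAR trades forward at -5.37299% vs spot over the period.
Annualise by dividing by T: -0.0537299 / (240/365) = -0.081714 → -8.17%.

-8.17%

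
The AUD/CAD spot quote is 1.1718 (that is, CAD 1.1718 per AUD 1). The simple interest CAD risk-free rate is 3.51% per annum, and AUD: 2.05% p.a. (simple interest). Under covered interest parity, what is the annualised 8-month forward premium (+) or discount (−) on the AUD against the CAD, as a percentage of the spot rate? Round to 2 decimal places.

+1.44%

T = 8/12 years.
No-arbitrage forward: 1.1718 × 1.023400 / 1.0136667 = 1.1830517 CAD/AUD.
Annualised premium = (F − S)/S × (1/T) = (1.1830517 − 1.1718)/1.1718 ÷ (8/12) = 1.44%.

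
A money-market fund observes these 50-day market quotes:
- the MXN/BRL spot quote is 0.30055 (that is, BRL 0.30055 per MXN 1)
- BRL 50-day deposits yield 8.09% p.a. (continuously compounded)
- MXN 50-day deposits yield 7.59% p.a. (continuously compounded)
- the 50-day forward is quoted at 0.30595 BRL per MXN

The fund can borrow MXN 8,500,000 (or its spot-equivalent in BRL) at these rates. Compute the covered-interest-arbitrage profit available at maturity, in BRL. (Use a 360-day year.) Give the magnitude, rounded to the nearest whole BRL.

BRL 44,593

T = 50/360 years.
Invest the MXN and cover forward: 8,500,000 × 1.010597426 × 0.30595 = BRL 2,628,134.40.
Convert at spot and invest in BRL: 8,500,000 × 0.30055 × 1.011299473 = BRL 2,583,541.48.
The quoted forward overvalues MXN, so borrow BRL, buy MXN at spot, deposit the MXN at 7.59%, and sell the proceeds forward at 0.30595.
Arbitrage profit = |2,628,134.40 − 2,583,541.48| = BRL 44,593.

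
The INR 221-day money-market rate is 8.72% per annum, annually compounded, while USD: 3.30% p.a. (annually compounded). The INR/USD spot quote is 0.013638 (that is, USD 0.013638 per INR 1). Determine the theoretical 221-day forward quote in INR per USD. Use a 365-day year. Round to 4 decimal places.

T = 221/365 years.
USD growth factor: (1 + 0.0330)^(221/365) = 1.01985271.
Growth of 1 INR over T: (1 + 0.0872)^(221/365) = 1.05192463.
Forward (USD per INR) = 0.013638 × 1.01985271 / 1.05192463 = 0.013222194.
Invert for INR per USD: 1 / 0.013222194 = 75.6304.

75.6304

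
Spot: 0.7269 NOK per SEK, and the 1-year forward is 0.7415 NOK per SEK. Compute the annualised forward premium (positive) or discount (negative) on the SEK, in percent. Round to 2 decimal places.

+2.01%

T = 1 year.
(F − S)/S = (0.7415 − 0.7269)/0.7269 = 0.0200853.
×(1/T) gives 2.01% p.a.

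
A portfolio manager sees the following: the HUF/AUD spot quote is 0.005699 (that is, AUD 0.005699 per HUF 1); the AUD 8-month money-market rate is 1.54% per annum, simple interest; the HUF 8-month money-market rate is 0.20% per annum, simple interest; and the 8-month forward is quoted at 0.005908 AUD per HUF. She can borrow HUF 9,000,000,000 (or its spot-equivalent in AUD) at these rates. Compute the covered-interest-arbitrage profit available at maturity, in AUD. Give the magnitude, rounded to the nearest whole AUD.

AUD 1,425,308

T = 8/12 years.
Route A — deposit HUF, sell forward: 9,000,000,000 × 1.0013333333 × 0.005908 = AUD 53,242,896.00.
Route B — convert at spot, deposit AUD: 9,000,000,000 × 0.005699 × 1.0102666667 = AUD 51,817,587.60.
The quoted forward overvalues HUF, so borrow AUD, buy HUF at spot, deposit the HUF at 0.20%, and sell the proceeds forward at 0.005908.
The gap between the two covered legs is AUD 1,425,308.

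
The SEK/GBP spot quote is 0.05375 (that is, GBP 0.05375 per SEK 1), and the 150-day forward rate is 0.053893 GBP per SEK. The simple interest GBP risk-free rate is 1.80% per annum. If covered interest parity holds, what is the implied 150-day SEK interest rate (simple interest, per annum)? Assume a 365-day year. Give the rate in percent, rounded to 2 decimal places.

1.15%

T = 150/365 years.
CIP gives F = S · g_GBP/g_SEK, so g_GBP/g_SEK = 0.053893/0.05375 = 1.0026605.
GBP growth factor: 1 + 0.0180×150/365 = 1.0073973.
Hence g_SEK = 1.0047242.
r = (1.0047242 − 1)/(150/365) = 0.011496 → 1.15%.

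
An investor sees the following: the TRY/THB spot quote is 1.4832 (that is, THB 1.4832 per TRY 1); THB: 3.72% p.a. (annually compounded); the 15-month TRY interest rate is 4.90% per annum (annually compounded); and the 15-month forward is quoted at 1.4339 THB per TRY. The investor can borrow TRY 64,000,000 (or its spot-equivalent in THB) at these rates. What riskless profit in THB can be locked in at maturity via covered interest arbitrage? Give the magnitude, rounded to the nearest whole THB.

T = 15/12 years.
Keep in TRY, deliver into the forward: 64,000,000·1.0616206565·1.4339 = THB 97,424,503.00.
Swap to THB now, deposit: 64,000,000·1.4832·1.0467142462 = THB 99,359,140.48.
The quoted forward undervalues TRY, so borrow TRY, convert to THB at spot, deposit the THB at 3.72%, and buy TRY forward at 1.4339 to cover the loan.
The gap between the two covered legs is THB 1,934,637.

THB 1,934,637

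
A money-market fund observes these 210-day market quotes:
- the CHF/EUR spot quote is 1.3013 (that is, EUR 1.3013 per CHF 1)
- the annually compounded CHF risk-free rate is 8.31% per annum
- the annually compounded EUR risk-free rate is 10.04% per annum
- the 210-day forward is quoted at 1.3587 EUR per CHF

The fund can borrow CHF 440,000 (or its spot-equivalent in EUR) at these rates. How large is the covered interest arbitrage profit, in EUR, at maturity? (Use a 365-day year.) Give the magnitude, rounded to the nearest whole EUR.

T = 210/365 years.
Invest the CHF and cover forward: 440,000 × 1.04699906 × 1.3587 = EUR 625,925.35.
Convert at spot and invest in EUR: 440,000 × 1.3013 × 1.05658834 = EUR 604,972.90.
The quoted forward overvalues CHF, so borrow EUR, buy CHF at spot, deposit the CHF at 8.31%, and sell the proceeds forward at 1.3587.
Arbitrage profit = |625,925.35 − 604,972.90| = EUR 20,952.

EUR 20,952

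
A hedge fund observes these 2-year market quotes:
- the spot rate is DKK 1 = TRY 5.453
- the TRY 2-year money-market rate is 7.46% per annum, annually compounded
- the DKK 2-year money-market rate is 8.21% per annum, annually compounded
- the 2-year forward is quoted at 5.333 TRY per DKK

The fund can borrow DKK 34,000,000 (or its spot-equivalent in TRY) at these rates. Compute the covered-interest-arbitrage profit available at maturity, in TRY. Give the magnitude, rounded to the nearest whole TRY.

TRY 1,778,513

T = 2 years.
Invest the DKK and cover forward: 34,000,000 × 1.17094041 × 5.333 = TRY 212,317,257.02.
Convert at spot and invest in TRY: 34,000,000 × 5.453 × 1.15476516 = TRY 214,095,770.19.
The quoted forward undervalues DKK, so borrow DKK, convert to TRY at spot, deposit the TRY at 7.46%, and buy DKK forward at 5.333 to cover the loan.
Arbitrage profit = |212,317,257.02 − 214,095,770.19| = TRY 1,778,513.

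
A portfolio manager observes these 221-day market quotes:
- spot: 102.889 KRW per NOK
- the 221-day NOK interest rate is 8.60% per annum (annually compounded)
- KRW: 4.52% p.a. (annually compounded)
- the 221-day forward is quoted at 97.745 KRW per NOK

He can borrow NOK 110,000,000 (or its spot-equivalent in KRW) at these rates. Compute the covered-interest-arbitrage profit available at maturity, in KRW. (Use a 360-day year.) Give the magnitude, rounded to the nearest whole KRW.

T = 221/360 years.
Route A — deposit NOK, sell forward: 110,000,000 × 1.051951050411 × 97.745 = KRW 11,310,525,096.47.
Route B — convert at spot, deposit KRW: 110,000,000 × 102.889 × 1.027510571948 = KRW 11,629,148,876.09.
The quoted forward undervalues NOK, so borrow NOK, convert to KRW at spot, deposit the KRW at 4.52%, and buy NOK forward at 97.745 to cover the loan.
The gap between the two covered legs is KRW 318,623,780.

KRW 318,623,780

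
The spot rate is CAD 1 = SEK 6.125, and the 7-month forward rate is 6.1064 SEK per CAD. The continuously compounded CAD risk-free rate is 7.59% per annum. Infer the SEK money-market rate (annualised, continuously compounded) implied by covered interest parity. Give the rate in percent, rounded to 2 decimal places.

T = 7/12 years.
F/S = 6.1064/6.125 = 0.9969633 = (growth of SEK) / (growth of CAD).
CAD growth factor: e^(0.0759×7/12) = 1.0452698.
That pins the SEK growth at 1.0420956.
Take logs: ln 1.0420956 / (7/12) = 0.070686, so 7.07%.

7.07%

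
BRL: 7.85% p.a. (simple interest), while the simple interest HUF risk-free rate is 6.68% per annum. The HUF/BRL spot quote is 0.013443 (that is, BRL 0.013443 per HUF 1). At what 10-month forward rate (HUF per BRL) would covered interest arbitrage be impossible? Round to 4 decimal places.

T = 10/12 years.
BRL growth factor: 1 + 0.0785×10/12 = 1.06541667.
HUF growth factor: 1 + 0.0668×10/12 = 1.05566667.
So F = 0.013443 × 1.06541667 / 1.05566667 = 0.013567158 (BRL/HUF).
Quoted the other way: 1/0.013567158 = 73.7074 HUF per BRL.

73.7074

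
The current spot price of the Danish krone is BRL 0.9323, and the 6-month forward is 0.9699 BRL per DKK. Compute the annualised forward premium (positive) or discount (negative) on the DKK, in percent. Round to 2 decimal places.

T = 6/12 years.
(F − S)/S = (0.9699 − 0.9323)/0.9323 = 0.0403304.
×(1/T) gives 8.07% p.a.

+8.07%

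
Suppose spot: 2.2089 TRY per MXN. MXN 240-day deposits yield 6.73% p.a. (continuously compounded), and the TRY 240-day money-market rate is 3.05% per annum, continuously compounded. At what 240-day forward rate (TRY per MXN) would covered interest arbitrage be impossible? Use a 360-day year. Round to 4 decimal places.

2.1554

T = 240/360 years.
TRY accumulates by e^(0.0305×240/360) = 1.0205415.
MXN accumulates by e^(0.0673×240/360) = 1.0458884.
CIP: F = S · (grow TRY)/(grow MXN) = 2.2089 × 1.0205415/1.0458884 = 2.155368 TRY per MXN.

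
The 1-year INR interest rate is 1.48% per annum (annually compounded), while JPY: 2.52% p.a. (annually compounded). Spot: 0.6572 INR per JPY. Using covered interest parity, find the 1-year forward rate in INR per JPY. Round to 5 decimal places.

T = 1 year.
INR accumulates by (1 + 0.0148)^1 = 1.014800.
Growth of 1 JPY over T: (1 + 0.0252)^1 = 1.025200.
Forward (INR per JPY) = 0.6572 × 1.014800 / 1.025200 = 0.6505331.

0.65053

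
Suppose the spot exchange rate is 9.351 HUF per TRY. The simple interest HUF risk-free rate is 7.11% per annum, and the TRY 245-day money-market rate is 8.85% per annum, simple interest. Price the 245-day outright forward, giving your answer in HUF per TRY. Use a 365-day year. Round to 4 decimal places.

9.2479

T = 245/365 years.
HUF growth factor: 1 + 0.0711×245/365 = 1.0477247.
TRY accumulates by 1 + 0.0885×245/365 = 1.0594041.
So F = 9.351 × 1.0477247 / 1.0594041 = 9.247910 (HUF/TRY).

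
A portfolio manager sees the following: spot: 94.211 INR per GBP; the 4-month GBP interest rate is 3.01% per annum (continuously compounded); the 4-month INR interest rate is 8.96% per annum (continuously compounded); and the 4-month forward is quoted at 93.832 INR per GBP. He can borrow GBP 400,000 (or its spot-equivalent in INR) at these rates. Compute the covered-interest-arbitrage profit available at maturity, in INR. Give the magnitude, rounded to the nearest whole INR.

T = 4/12 years.
Route A — deposit GBP, sell forward: 400,000 × 1.010083836 × 93.832 = INR 37,911,274.60.
Route B — convert at spot, deposit INR: 400,000 × 94.211 × 1.0303171492 = INR 38,826,883.58.
The quoted forward undervalues GBP, so borrow GBP, convert to INR at spot, deposit the INR at 8.96%, and buy GBP forward at 93.832 to cover the loan.
Arbitrage profit = |37,911,274.60 − 38,826,883.58| = INR 915,609.

INR 915,609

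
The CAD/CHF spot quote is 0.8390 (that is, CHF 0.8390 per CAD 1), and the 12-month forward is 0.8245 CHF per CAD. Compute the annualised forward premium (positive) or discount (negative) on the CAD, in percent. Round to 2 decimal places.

-1.73%

T = 1 year.
(F − S)/S = (0.8245 − 0.839)/0.839 = -0.0172825.
Per annum: -0.0172825 / 1 = -0.017282 = -1.73%.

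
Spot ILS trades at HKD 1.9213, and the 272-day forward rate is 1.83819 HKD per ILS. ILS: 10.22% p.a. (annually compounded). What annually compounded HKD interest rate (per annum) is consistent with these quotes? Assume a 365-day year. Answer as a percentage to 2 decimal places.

T = 272/365 years.
CIP gives F = S · g_HKD/g_ILS, so g_HKD/g_ILS = 1.83819/1.9213 = 0.9567428.
The ILS side grows by (1 + 0.1022)^(272/365) = 1.0752085.
That pins the HKD growth at 1.028698.
r = 1.028698^(365/272) − 1 = 0.038698 → 3.87%.

3.87%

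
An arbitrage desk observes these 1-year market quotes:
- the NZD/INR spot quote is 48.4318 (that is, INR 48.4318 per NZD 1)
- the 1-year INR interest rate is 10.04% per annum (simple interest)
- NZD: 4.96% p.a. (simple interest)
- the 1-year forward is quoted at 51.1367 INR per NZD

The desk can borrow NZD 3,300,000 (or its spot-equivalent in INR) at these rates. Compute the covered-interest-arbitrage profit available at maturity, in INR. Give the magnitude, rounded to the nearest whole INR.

T = 1 year.
Route A — deposit NZD, sell forward: 3,300,000 × 1.049600 × 51.1367 = INR 177,121,165.06.
Route B — convert at spot, deposit INR: 3,300,000 × 48.4318 × 1.100400 = INR 175,871,363.98.
The quoted forward overvalues NZD, so borrow INR, buy NZD at spot, deposit the NZD at 4.96%, and sell the proceeds forward at 51.1367.
Arbitrage profit = |177,121,165.06 − 175,871,363.98| = INR 1,249,801.

INR 1,249,801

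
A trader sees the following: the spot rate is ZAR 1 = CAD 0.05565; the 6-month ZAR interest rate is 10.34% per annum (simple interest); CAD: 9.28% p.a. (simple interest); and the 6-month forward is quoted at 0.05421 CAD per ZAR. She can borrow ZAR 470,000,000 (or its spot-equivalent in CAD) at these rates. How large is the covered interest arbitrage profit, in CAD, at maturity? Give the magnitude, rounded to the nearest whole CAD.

T = 6/12 years.
Keep in ZAR, deliver into the forward: 470,000,000·1.051700·0.05421 = CAD 26,795,948.79.
Swap to CAD now, deposit: 470,000,000·0.05565·1.046400 = CAD 27,369,115.20.
The quoted forward undervalues ZAR, so borrow ZAR, convert to CAD at spot, deposit the CAD at 9.28%, and buy ZAR forward at 0.05421 to cover the loan.
The gap between the two covered legs is CAD 573,166.

CAD 573,166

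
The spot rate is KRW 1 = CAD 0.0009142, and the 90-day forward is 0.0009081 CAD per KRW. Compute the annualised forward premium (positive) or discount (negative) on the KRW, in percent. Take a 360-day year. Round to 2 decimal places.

T = 90/360 years.
(F − S)/S = (0.0009081 − 0.0009142)/0.0009142 = -0.0066725.
Per annum: -0.0066725 / (90/360) = -0.026690 = -2.67%.

-2.67%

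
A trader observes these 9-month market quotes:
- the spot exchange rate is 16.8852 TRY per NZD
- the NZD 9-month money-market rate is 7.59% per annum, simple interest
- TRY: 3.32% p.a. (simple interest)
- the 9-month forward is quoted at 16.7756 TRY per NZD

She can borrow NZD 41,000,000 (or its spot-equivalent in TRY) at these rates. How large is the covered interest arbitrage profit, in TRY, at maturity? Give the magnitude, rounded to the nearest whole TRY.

T = 9/12 years.
Route A — deposit NZD, sell forward: 41,000,000 × 1.056925 × 16.7756 = TRY 726,952,592.23.
Route B — convert at spot, deposit TRY: 41,000,000 × 16.8852 × 1.024900 = TRY 709,531,300.68.
The quoted forward overvalues NZD, so borrow TRY, buy NZD at spot, deposit the NZD at 7.59%, and sell the proceeds forward at 16.7756.
The gap between the two covered legs is TRY 17,421,292.

TRY 17,421,292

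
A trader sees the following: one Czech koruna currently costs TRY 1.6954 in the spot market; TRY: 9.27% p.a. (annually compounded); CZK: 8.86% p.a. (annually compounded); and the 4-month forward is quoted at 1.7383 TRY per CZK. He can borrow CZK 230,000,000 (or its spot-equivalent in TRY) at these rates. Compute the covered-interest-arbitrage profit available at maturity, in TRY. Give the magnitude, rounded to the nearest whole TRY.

T = 4/12 years.
Route A — deposit CZK, sell forward: 230,000,000 × 1.02870166634 × 1.7383 = TRY 411,284,184.52.
Route B — convert at spot, deposit TRY: 230,000,000 × 1.6954 × 1.02999151657 = TRY 401,636,951.95.
The quoted forward overvalues CZK, so borrow TRY, buy CZK at spot, deposit the CZK at 8.86%, and sell the proceeds forward at 1.7383.
The gap between the two covered legs is TRY 9,647,233.

TRY 9,647,233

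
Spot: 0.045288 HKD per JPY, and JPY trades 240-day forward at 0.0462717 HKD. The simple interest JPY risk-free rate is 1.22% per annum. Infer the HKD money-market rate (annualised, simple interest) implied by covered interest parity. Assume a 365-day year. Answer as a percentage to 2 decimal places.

T = 240/365 years.
F/S = 0.0462717/0.045288 = 1.0217210 = (growth of HKD) / (growth of JPY).
JPY growth factor: 1 + 0.0122×240/365 = 1.0080219.
So the HKD growth factor = 1.0299171.
(1.0299171 − 1)/T = 0.045499, i.e. 4.55%.

4.55%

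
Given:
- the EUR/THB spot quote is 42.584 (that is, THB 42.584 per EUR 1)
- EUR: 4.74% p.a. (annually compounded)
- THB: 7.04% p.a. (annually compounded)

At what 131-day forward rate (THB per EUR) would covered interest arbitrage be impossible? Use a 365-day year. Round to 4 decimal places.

42.9173

T = 131/365 years.
Growth of 1 THB over T: (1 + 0.0704)^(131/365) = 1.02471765.
EUR accumulates by (1 + 0.0474)^(131/365) = 1.01676007.
CIP: F = S · (grow THB)/(grow EUR) = 42.584 × 1.02471765/1.01676007 = 42.917280 THB per EUR.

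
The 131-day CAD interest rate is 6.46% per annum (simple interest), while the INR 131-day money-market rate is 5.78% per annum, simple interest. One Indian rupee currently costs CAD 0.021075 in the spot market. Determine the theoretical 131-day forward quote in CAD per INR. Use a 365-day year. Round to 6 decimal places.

T = 131/365 years.
CAD accumulates by 1 + 0.0646×131/365 = 1.0231852.
INR accumulates by 1 + 0.0578×131/365 = 1.0207447.
Forward (CAD per INR) = 0.021075 × 1.0231852 / 1.0207447 = 0.02112539.

0.021125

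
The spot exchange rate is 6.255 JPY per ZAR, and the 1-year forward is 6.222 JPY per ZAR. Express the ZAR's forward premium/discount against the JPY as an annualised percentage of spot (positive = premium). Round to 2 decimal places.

T = 1 year.
ZAR trades forward at -0.52758% vs spot over the period.
×(1/T) gives -0.53% p.a.

-0.53%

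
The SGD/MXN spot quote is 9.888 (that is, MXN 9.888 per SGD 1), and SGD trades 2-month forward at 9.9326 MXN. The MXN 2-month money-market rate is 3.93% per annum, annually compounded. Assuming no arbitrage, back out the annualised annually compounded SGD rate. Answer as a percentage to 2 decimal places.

T = 2/12 years.
F/S = 9.9326/9.888 = 1.0045105 = (growth of MXN) / (growth of SGD).
MXN growth factor: (1 + 0.0393)^(2/12) = 1.0064453.
That pins the SGD growth at 1.0019261.
r = 1.0019261^(12/2) − 1 = 0.011612 → 1.16%.

1.16%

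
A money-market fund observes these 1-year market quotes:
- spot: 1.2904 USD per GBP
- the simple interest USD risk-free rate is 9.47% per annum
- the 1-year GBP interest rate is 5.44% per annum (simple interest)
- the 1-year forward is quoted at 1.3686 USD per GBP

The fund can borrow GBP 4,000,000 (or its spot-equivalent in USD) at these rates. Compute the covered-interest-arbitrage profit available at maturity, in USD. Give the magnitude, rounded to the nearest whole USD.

USD 121,804

T = 1 year.
Keep in GBP, deliver into the forward: 4,000,000·1.054400·1.3686 = USD 5,772,207.36.
Swap to USD now, deposit: 4,000,000·1.2904·1.094700 = USD 5,650,403.52.
The quoted forward overvalues GBP, so borrow USD, buy GBP at spot, deposit the GBP at 5.44%, and sell the proceeds forward at 1.3686.
Profit = 5,772,207.36 − 5,650,403.52 = USD 121,804.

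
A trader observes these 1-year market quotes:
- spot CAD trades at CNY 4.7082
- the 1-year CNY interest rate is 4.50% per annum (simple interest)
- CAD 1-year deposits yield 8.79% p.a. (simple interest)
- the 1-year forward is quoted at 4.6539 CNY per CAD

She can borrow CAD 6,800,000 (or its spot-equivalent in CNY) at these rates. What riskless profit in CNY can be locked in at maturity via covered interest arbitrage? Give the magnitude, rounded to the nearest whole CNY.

T = 1 year.
Keep in CAD, deliver into the forward: 6,800,000·1.087900·4.6539 = CNY 34,428,249.11.
Swap to CNY now, deposit: 6,800,000·4.7082·1.045000 = CNY 33,456,469.20.
The quoted forward overvalues CAD, so borrow CNY, buy CAD at spot, deposit the CAD at 8.79%, and sell the proceeds forward at 4.6539.
Arbitrage profit = |34,428,249.11 − 33,456,469.20| = CNY 971,780.

CNY 971,780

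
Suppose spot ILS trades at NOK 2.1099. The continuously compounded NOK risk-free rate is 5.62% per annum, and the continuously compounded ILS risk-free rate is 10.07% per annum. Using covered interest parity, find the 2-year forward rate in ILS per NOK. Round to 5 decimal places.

0.51807

T = 2 years.
NOK growth factor: e^(0.0562×2) = 1.1189604.
ILS growth factor: e^(0.1007×2) = 1.2231139.
Forward (NOK per ILS) = 2.1099 × 1.1189604 / 1.2231139 = 1.930233.
Invert for ILS per NOK: 1 / 1.930233 = 0.51807.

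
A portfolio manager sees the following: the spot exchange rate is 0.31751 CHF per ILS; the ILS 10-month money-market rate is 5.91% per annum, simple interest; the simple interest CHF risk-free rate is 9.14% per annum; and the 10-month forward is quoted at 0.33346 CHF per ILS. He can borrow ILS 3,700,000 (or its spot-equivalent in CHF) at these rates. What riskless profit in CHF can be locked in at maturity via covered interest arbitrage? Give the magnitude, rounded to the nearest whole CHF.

CHF 30,300

T = 10/12 years.
Route A — deposit ILS, sell forward: 3,700,000 × 1.049250 × 0.33346 = CHF 1,294,566.75.
Route B — convert at spot, deposit CHF: 3,700,000 × 0.31751 × 1.076166667 = CHF 1,264,266.61.
The quoted forward overvalues ILS, so borrow CHF, buy ILS at spot, deposit the ILS at 5.91%, and sell the proceeds forward at 0.33346.
Profit = 1,294,566.75 − 1,264,266.61 = CHF 30,300.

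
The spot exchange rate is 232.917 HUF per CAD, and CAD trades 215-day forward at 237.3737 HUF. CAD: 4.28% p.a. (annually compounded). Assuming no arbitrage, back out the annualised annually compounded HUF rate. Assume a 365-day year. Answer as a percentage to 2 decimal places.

T = 215/365 years.
CIP gives F = S · g_HUF/g_CAD, so g_HUF/g_CAD = 237.3737/232.917 = 1.0191343.
The CAD side grows by (1 + 0.0428)^(215/365) = 1.0249936.
So the HUF growth factor = 1.0446061.
r = 1.0446061^(365/215) − 1 = 0.076900 → 7.69%.

7.69%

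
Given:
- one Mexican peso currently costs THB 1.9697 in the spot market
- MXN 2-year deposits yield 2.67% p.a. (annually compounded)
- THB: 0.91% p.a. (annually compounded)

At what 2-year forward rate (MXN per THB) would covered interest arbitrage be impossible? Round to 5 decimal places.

T = 2 years.
THB accumulates by (1 + 0.0091)^2 = 1.0182828.
Growth of 1 MXN over T: (1 + 0.0267)^2 = 1.0541129.
Forward (THB per MXN) = 1.9697 × 1.0182828 / 1.0541129 = 1.902748.
Invert for MXN per THB: 1 / 1.902748 = 0.52556.

0.52556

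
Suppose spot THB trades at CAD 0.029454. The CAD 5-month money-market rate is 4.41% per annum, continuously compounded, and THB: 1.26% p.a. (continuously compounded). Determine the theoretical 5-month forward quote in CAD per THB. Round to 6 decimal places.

T = 5/12 years.
Growth of 1 CAD over T: e^(0.0441×5/12) = 1.0185449.
Growth of 1 THB over T: e^(0.0126×5/12) = 1.0052638.
CIP: F = S · (grow CAD)/(grow THB) = 0.029454 × 1.0185449/1.0052638 = 0.02984313 CAD per THB.

0.029843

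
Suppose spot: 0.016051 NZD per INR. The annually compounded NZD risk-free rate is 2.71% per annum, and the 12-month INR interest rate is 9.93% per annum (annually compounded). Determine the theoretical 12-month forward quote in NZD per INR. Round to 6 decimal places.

T = 1 year.
NZD accumulates by (1 + 0.0271)^1 = 1.027100.
INR growth factor: (1 + 0.0993)^1 = 1.099300.
So F = 0.016051 × 1.027100 / 1.099300 = 0.01499680 (NZD/INR).

0.014997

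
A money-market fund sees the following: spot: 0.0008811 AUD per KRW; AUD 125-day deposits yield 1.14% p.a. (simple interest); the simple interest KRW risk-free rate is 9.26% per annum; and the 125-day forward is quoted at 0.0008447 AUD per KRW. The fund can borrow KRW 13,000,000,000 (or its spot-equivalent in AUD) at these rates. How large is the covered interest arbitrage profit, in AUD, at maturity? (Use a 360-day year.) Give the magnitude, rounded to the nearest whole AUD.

T = 125/360 years.
Invest the KRW and cover forward: 13,000,000,000 × 1.0321527778 × 0.0008447 = AUD 11,334,172.87.
Convert at spot and invest in AUD: 13,000,000,000 × 0.0008811 × 1.0039583333 = AUD 11,499,639.94.
The quoted forward undervalues KRW, so borrow KRW, convert to AUD at spot, deposit the AUD at 1.14%, and buy KRW forward at 0.0008447 to cover the loan.
The gap between the two covered legs is AUD 165,467.

AUD 165,467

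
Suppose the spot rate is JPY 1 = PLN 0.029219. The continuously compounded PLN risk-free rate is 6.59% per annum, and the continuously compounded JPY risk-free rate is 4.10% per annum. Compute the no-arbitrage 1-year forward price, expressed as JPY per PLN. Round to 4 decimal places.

T = 1 year.
Growth of 1 PLN over T: e^(0.0659×1) = 1.0681199.
JPY growth factor: e^(0.0410×1) = 1.04185211.
So F = 0.029219 × 1.0681199 / 1.04185211 = 0.029955687 (PLN/JPY).
Quoted the other way: 1/0.029955687 = 33.3826 JPY per PLN.

33.3826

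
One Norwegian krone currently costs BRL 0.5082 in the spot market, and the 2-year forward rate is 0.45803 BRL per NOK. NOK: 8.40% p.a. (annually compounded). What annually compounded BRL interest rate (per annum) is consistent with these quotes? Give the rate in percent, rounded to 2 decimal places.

T = 2 years.
By CIP, F/S equals the BRL-to-NOK growth ratio: 0.45803/0.5082 = 0.9012790.
NOK growth factor: (1 + 0.0840)^2 = 1.175056.
That pins the BRL growth at 1.0590533.
r = 1.0590533^(1/2) − 1 = 0.029103 → 2.91%.

2.91%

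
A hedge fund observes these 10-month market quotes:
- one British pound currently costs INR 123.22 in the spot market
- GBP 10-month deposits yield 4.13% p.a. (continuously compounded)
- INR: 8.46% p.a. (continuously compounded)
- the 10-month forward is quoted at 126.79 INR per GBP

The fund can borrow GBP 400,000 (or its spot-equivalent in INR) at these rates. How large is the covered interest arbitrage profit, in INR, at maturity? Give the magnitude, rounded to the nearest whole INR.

INR 396,361

T = 10/12 years.
Invest the GBP and cover forward: 400,000 × 1.0350157735 × 126.79 = INR 52,491,859.97.
Convert at spot and invest in INR: 400,000 × 123.22 × 1.0730445694 = INR 52,888,220.74.
The quoted forward undervalues GBP, so borrow GBP, convert to INR at spot, deposit the INR at 8.46%, and buy GBP forward at 126.79 to cover the loan.
Arbitrage profit = |52,491,859.97 − 52,888,220.74| = INR 396,361.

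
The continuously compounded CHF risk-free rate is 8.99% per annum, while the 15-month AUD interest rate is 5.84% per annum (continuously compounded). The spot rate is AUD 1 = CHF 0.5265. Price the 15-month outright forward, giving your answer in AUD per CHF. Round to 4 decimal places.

T = 15/12 years.
CHF accumulates by e^(0.0899×15/12) = 1.1189324.
Growth of 1 AUD over T: e^(0.0584×15/12) = 1.0757305.
CIP: F = S · (grow CHF)/(grow AUD) = 0.5265 × 1.1189324/1.0757305 = 0.5476445 CHF per AUD.
Invert for AUD per CHF: 1 / 0.5476445 = 1.8260.

1.8260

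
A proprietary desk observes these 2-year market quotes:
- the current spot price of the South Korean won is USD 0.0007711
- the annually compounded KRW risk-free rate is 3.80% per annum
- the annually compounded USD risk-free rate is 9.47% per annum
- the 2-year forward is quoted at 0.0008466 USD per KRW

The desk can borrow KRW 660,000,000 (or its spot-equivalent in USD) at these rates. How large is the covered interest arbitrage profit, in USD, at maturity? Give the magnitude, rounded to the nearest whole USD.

USD 7,852

T = 2 years.
Route A — deposit KRW, sell forward: 660,000,000 × 1.077444 × 0.0008466 = USD 602,028.30.
Route B — convert at spot, deposit USD: 660,000,000 × 0.0007711 × 1.19836809 = USD 609,880.68.
The quoted forward undervalues KRW, so borrow KRW, convert to USD at spot, deposit the USD at 9.47%, and buy KRW forward at 0.0008466 to cover the loan.
The gap between the two covered legs is USD 7,852.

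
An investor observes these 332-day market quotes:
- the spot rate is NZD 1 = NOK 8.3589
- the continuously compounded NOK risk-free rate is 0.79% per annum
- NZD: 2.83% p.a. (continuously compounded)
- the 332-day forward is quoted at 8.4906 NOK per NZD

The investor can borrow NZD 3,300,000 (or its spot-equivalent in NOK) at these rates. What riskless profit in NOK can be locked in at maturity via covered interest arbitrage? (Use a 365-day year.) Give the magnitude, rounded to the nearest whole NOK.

T = 332/365 years.
Keep in NZD, deliver into the forward: 3,300,000·1.0260755401·8.4906 = NOK 28,749,590.04.
Swap to NOK now, deposit: 3,300,000·8.3589·1.0072116329 = NOK 27,783,298.35.
The quoted forward overvalues NZD, so borrow NOK, buy NZD at spot, deposit the NZD at 2.83%, and sell the proceeds forward at 8.4906.
The gap between the two covered legs is NOK 966,292.

NOK 966,292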